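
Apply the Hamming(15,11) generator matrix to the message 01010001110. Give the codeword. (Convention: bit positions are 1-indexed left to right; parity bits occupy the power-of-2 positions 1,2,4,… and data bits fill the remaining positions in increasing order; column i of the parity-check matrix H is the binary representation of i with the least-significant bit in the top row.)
Codeword c = d · G (mod 2), d = 01010001110:
  c[0] = d·G[:,0] = (01010001110)·(11011010101) mod 2 = 0+1+0+1+0+0+0+0+1+0+0 mod 2 = 1
  c[1] = d·G[:,1] = (01010001110)·(10110110011) mod 2 = 0+0+0+1+0+0+0+0+0+1+0 mod 2 = 0
  c[2] = d·G[:,2] = (01010001110)·(10000000000) mod 2 = 0+0+0+0+0+0+0+0+0+0+0 mod 2 = 0
  c[3] = d·G[:,3] = (01010001110)·(01110001111) mod 2 = 0+1+0+1+0+0+0+1+1+1+0 mod 2 = 1
  c[4] = d·G[:,4] = (01010001110)·(01000000000) mod 2 = 0+1+0+0+0+0+0+0+0+0+0 mod 2 = 1
  c[5] = d·G[:,5] = (01010001110)·(00100000000) mod 2 = 0+0+0+0+0+0+0+0+0+0+0 mod 2 = 0
  c[6] = d·G[:,6] = (01010001110)·(00010000000) mod 2 = 0+0+0+1+0+0+0+0+0+0+0 mod 2 = 1
  c[7] = d·G[:,7] = (01010001110)·(00001111111) mod 2 = 0+0+0+0+0+0+0+1+1+1+0 mod 2 = 1
  c[8] = d·G[:,8] = (01010001110)·(00001000000) mod 2 = 0+0+0+0+0+0+0+0+0+0+0 mod 2 = 0
  c[9] = d·G[:,9] = (01010001110)·(00000100000) mod 2 = 0+0+0+0+0+0+0+0+0+0+0 mod 2 = 0
  c[10] = d·G[:,10] = (01010001110)·(00000010000) mod 2 = 0+0+0+0+0+0+0+0+0+0+0 mod 2 = 0
  c[11] = d·G[:,11] = (01010001110)·(00000001000) mod 2 = 0+0+0+0+0+0+0+1+0+0+0 mod 2 = 1
  c[12] = d·G[:,12] = (01010001110)·(00000000100) mod 2 = 0+0+0+0+0+0+0+0+1+0+0 mod 2 = 1
  c[13] = d·G[:,13] = (01010001110)·(00000000010) mod 2 = 0+0+0+0+0+0+0+0+0+1+0 mod 2 = 1
  c[14] = d·G[:,14] = (01010001110)·(00000000001) mod 2 = 0+0+0+0+0+0+0+0+0+0+0 mod 2 = 0
Codeword = 100110110001110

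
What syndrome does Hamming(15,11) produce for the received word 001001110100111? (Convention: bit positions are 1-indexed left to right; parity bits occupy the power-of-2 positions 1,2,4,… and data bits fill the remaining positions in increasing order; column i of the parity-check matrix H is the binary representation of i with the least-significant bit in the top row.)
Syndrome s = H · r^T (mod 2), r = 001001110100111:
  s[0] = (101010101010101)·(001001110100111) mod 2 = 0+0+1+0+0+0+1+0+0+0+0+0+1+0+1 mod 2 = 0
  s[1] = (011001100110011)·(001001110100111) mod 2 = 0+0+1+0+0+1+1+0+0+1+0+0+0+1+1 mod 2 = 0
  s[2] = (000111100001111)·(001001110100111) mod 2 = 0+0+0+0+0+1+1+0+0+0+0+0+1+1+1 mod 2 = 1
  s[3] = (000000011111111)·(001001110100111) mod 2 = 0+0+0+0+0+0+0+1+0+1+0+0+1+1+1 mod 2 = 1
Syndrome = 0011
Non-zero syndrome: error at position 12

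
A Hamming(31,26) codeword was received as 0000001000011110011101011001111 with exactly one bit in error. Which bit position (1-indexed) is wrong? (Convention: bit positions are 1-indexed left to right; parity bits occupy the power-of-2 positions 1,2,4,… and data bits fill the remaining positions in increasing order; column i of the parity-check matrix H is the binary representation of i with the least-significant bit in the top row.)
Syndrome s = H · r^T (mod 2), r = 0000001000011110011101011001111:
  s[0] = (1010101010101010101010101010101)·(0000001000011110011101011001111) mod 2 = 0+0+0+0+0+0+1+0+0+0+0+0+1+0+1+0+0+0+1+0+0+0+0+0+1+0+0+0+1+0+1 mod 2 = 1
  s[1] = (0110011001100110011001100110011)·(0000001000011110011101011001111) mod 2 = 0+0+0+0+0+0+1+0+0+0+0+0+0+1+1+0+0+1+1+0+0+1+0+0+0+0+0+0+0+1+1 mod 2 = 0
  s[2] = (0001111000011110000111100001111)·(0000001000011110011101011001111) mod 2 = 0+0+0+0+0+0+1+0+0+0+0+1+1+1+1+0+0+0+0+1+0+1+0+0+0+0+0+1+1+1+1 mod 2 = 1
  s[3] = (0000000111111110000000011111111)·(0000001000011110011101011001111) mod 2 = 0+0+0+0+0+0+0+0+0+0+0+1+1+1+1+0+0+0+0+0+0+0+0+1+1+0+0+1+1+1+1 mod 2 = 0
  s[4] = (0000000000000001111111111111111)·(0000001000011110011101011001111) mod 2 = 0+0+0+0+0+0+0+0+0+0+0+0+0+0+0+0+0+1+1+1+0+1+0+1+1+0+0+1+1+1+1 mod 2 = 0
Syndrome = 10100
Column i of H is the binary representation of i, so the syndrome is the binary index of the flipped bit.
Read s = 10100 with s[0] as LSB: 1·2^0 + 0·2^1 + 1·2^2 + 0·2^3 + 0·2^4 = 5.
Error is at bit position 5.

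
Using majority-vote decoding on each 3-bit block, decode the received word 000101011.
Split into 3-bit blocks and majority-vote each:
  block 1 = 000: 0 ones, 3 zeros → 0
  block 2 = 101: 2 ones, 1 zeros → 1
  block 3 = 011: 2 ones, 1 zeros → 1
Decoded = 011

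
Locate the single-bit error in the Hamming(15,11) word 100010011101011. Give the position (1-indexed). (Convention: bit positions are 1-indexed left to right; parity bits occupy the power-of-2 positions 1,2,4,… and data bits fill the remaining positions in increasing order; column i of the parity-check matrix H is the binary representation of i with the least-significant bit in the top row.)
Syndrome s = H · r^T (mod 2), r = 100010011101011:
  s[0] = (101010101010101)·(100010011101011) mod 2 = 1+0+0+0+1+0+0+0+1+0+0+0+0+0+1 mod 2 = 0
  s[1] = (011001100110011)·(100010011101011) mod 2 = 0+0+0+0+0+0+0+0+0+1+0+0+0+1+1 mod 2 = 1
  s[2] = (000111100001111)·(100010011101011) mod 2 = 0+0+0+0+1+0+0+0+0+0+0+1+0+1+1 mod 2 = 0
  s[3] = (000000011111111)·(100010011101011) mod 2 = 0+0+0+0+0+0+0+1+1+1+0+1+0+1+1 mod 2 = 0
Syndrome = 0100
Column i of H is the binary representation of i, so the syndrome is the binary index of the flipped bit.
Read s = 0100 with s[0] as LSB: 0·2^0 + 1·2^1 + 0·2^2 + 0·2^3 = 2.
Error is at bit position 2.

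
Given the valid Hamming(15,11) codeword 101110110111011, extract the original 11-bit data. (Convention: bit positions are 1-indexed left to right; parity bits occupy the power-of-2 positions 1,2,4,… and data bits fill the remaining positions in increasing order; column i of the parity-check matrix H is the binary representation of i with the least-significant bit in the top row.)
Parity bits occupy power-of-2 positions; data bits are at positions {3,5,6,7,9,10,11,12,13,14,15} (1-indexed).
Extract: c[3]=1 c[5]=1 c[6]=0 c[7]=1 c[9]=0 c[10]=1 c[11]=1 c[12]=1 c[13]=0 c[14]=1 c[15]=1
Data = 11010111011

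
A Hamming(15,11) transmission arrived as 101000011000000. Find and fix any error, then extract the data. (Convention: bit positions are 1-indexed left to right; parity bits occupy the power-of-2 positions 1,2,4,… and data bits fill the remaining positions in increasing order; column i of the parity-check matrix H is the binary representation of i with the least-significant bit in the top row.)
Syndrome s = H · r^T (mod 2), r = 101000011000000:
  s[0] = (101010101010101)·(101000011000000) mod 2 = 1+0+1+0+0+0+0+0+1+0+0+0+0+0+0 mod 2 = 1
  s[1] = (011001100110011)·(101000011000000) mod 2 = 0+0+1+0+0+0+0+0+0+0+0+0+0+0+0 mod 2 = 1
  s[2] = (000111100001111)·(101000011000000) mod 2 = 0+0+0+0+0+0+0+0+0+0+0+0+0+0+0 mod 2 = 0
  s[3] = (000000011111111)·(101000011000000) mod 2 = 0+0+0+0+0+0+0+1+1+0+0+0+0+0+0 mod 2 = 0
Syndrome = 1100
Column 3 of H equals this syndrome → error at bit 3 (1-indexed).
Flip bit 3: 101000011000000 → 100000011000000
Extract data bits at positions {3,5,6,7,9,10,11,12,13,14,15}: 00001000000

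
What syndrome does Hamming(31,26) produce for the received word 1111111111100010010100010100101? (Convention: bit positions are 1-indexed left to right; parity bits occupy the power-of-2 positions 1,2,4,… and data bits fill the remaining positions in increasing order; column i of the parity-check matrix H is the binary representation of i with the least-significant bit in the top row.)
Syndrome s = H · r^T (mod 2), r = 1111111111100010010100010100101:
  s[0] = (1010101010101010101010101010101)·(1111111111100010010100010100101) mod 2 = 1+0+1+0+1+0+1+0+1+0+1+0+0+0+1+0+0+0+0+0+0+0+0+0+0+0+0+0+1+0+1 mod 2 = 1
  s[1] = (0110011001100110011001100110011)·(1111111111100010010100010100101) mod 2 = 0+1+1+0+0+1+1+0+0+1+1+0+0+0+1+0+0+1+0+0+0+0+0+0+0+1+0+0+0+0+1 mod 2 = 0
  s[2] = (0001111000011110000111100001111)·(1111111111100010010100010100101) mod 2 = 0+0+0+1+1+1+1+0+0+0+0+0+0+0+1+0+0+0+0+1+0+0+0+0+0+0+0+0+1+0+1 mod 2 = 0
  s[3] = (0000000111111110000000011111111)·(1111111111100010010100010100101) mod 2 = 0+0+0+0+0+0+0+1+1+1+1+0+0+0+1+0+0+0+0+0+0+0+0+1+0+1+0+0+1+0+1 mod 2 = 1
  s[4] = (0000000000000001111111111111111)·(1111111111100010010100010100101) mod 2 = 0+0+0+0+0+0+0+0+0+0+0+0+0+0+0+0+0+1+0+1+0+0+0+1+0+1+0+0+1+0+1 mod 2 = 0
Syndrome = 10010
Non-zero syndrome: error at position 9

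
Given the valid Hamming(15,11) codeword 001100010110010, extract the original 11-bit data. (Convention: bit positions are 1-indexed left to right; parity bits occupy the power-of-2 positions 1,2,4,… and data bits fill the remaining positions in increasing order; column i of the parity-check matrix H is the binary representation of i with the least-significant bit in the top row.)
Parity bits occupy power-of-2 positions; data bits are at positions {3,5,6,7,9,10,11,12,13,14,15} (1-indexed).
Extract: c[3]=1 c[5]=0 c[6]=0 c[7]=0 c[9]=0 c[10]=1 c[11]=1 c[12]=0 c[13]=0 c[14]=1 c[15]=0
Data = 10000110010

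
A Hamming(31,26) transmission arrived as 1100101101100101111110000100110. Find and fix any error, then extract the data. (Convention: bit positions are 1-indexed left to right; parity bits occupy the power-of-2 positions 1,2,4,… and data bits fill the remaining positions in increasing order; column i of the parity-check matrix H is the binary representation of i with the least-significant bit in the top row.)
Syndrome s = H · r^T (mod 2), r = 1100101101100101111110000100110:
  s[0] = (1010101010101010101010101010101)·(1100101101100101111110000100110) mod 2 = 1+0+0+0+1+0+1+0+0+0+1+0+0+0+0+0+1+0+1+0+1+0+0+0+0+0+0+0+1+0+0 mod 2 = 0
  s[1] = (0110011001100110011001100110011)·(1100101101100101111110000100110) mod 2 = 0+1+0+0+0+0+1+0+0+1+1+0+0+1+0+0+0+1+1+0+0+0+0+0+0+1+0+0+0+1+0 mod 2 = 1
  s[2] = (0001111000011110000111100001111)·(1100101101100101111110000100110) mod 2 = 0+0+0+0+1+0+1+0+0+0+0+0+0+1+0+0+0+0+0+1+1+0+0+0+0+0+0+0+1+1+0 mod 2 = 1
  s[3] = (0000000111111110000000011111111)·(1100101101100101111110000100110) mod 2 = 0+0+0+0+0+0+0+1+0+1+1+0+0+1+0+0+0+0+0+0+0+0+0+0+0+1+0+0+1+1+0 mod 2 = 1
  s[4] = (0000000000000001111111111111111)·(1100101101100101111110000100110) mod 2 = 0+0+0+0+0+0+0+0+0+0+0+0+0+0+0+1+1+1+1+1+1+0+0+0+0+1+0+0+1+1+0 mod 2 = 1
Syndrome = 01111
Column 30 of H equals this syndrome → error at bit 30 (1-indexed).
Flip bit 30: 1100101101100101111110000100110 → 1100101101100101111110000100100
Extract data bits at positions {3,5,6,7,9,10,11,12,13,14,15,17,18,19,20,21,22,23,24,25,26,27,28,29,30,31}: 01010110010111110000100100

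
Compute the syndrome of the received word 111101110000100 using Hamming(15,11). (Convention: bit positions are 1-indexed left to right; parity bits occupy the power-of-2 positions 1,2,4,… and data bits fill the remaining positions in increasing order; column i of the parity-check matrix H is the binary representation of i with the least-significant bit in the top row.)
Syndrome s = H · r^T (mod 2), r = 111101110000100:
  s[0] = (101010101010101)·(111101110000100) mod 2 = 1+0+1+0+0+0+1+0+0+0+0+0+1+0+0 mod 2 = 0
  s[1] = (011001100110011)·(111101110000100) mod 2 = 0+1+1+0+0+1+1+0+0+0+0+0+0+0+0 mod 2 = 0
  s[2] = (000111100001111)·(111101110000100) mod 2 = 0+0+0+1+0+1+1+0+0+0+0+0+1+0+0 mod 2 = 0
  s[3] = (000000011111111)·(111101110000100) mod 2 = 0+0+0+0+0+0+0+1+0+0+0+0+1+0+0 mod 2 = 0
Syndrome = 0000
s = 0: no error detected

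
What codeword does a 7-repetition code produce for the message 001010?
Repeat each bit 7× and concatenate:
0→0000000  0→0000000  1→1111111  0→0000000  1→1111111  0→0000000
Codeword = 000000000000001111111000000011111110000000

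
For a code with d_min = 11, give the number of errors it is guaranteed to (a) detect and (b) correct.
(a) Detection requires d_min ≥ e+1, so e ≤ d_min − 1 = 10.
(b) Correction requires d_min ≥ 2t+1, so t ≤ ⌊(d_min − 1)/2⌋ = ⌊10/2⌋ = 5.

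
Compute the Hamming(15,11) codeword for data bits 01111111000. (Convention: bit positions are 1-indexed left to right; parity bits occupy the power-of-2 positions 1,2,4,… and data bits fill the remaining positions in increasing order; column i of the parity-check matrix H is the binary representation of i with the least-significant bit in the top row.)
Codeword c = d · G (mod 2), d = 01111111000:
  c[0] = d·G[:,0] = (01111111000)·(11011010101) mod 2 = 0+1+0+1+1+0+1+0+0+0+0 mod 2 = 0
  c[1] = d·G[:,1] = (01111111000)·(10110110011) mod 2 = 0+0+1+1+0+1+1+0+0+0+0 mod 2 = 0
  c[2] = d·G[:,2] = (01111111000)·(10000000000) mod 2 = 0+0+0+0+0+0+0+0+0+0+0 mod 2 = 0
  c[3] = d·G[:,3] = (01111111000)·(01110001111) mod 2 = 0+1+1+1+0+0+0+1+0+0+0 mod 2 = 0
  c[4] = d·G[:,4] = (01111111000)·(01000000000) mod 2 = 0+1+0+0+0+0+0+0+0+0+0 mod 2 = 1
  c[5] = d·G[:,5] = (01111111000)·(00100000000) mod 2 = 0+0+1+0+0+0+0+0+0+0+0 mod 2 = 1
  c[6] = d·G[:,6] = (01111111000)·(00010000000) mod 2 = 0+0+0+1+0+0+0+0+0+0+0 mod 2 = 1
  c[7] = d·G[:,7] = (01111111000)·(00001111111) mod 2 = 0+0+0+0+1+1+1+1+0+0+0 mod 2 = 0
  c[8] = d·G[:,8] = (01111111000)·(00001000000) mod 2 = 0+0+0+0+1+0+0+0+0+0+0 mod 2 = 1
  c[9] = d·G[:,9] = (01111111000)·(00000100000) mod 2 = 0+0+0+0+0+1+0+0+0+0+0 mod 2 = 1
  c[10] = d·G[:,10] = (01111111000)·(00000010000) mod 2 = 0+0+0+0+0+0+1+0+0+0+0 mod 2 = 1
  c[11] = d·G[:,11] = (01111111000)·(00000001000) mod 2 = 0+0+0+0+0+0+0+1+0+0+0 mod 2 = 1
  c[12] = d·G[:,12] = (01111111000)·(00000000100) mod 2 = 0+0+0+0+0+0+0+0+0+0+0 mod 2 = 0
  c[13] = d·G[:,13] = (01111111000)·(00000000010) mod 2 = 0+0+0+0+0+0+0+0+0+0+0 mod 2 = 0
  c[14] = d·G[:,14] = (01111111000)·(00000000001) mod 2 = 0+0+0+0+0+0+0+0+0+0+0 mod 2 = 0
Codeword = 000011101111000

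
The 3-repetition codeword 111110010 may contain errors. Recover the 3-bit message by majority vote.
Split into 3-bit blocks and majority-vote each:
  block 1 = 111: 3 ones, 0 zeros → 1
  block 2 = 110: 2 ones, 1 zeros → 1
  block 3 = 010: 1 ones, 2 zeros → 0
Decoded = 110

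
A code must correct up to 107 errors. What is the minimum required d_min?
Correcting t errors requires d_min ≥ 2t + 1 = 2·107 + 1 = 215.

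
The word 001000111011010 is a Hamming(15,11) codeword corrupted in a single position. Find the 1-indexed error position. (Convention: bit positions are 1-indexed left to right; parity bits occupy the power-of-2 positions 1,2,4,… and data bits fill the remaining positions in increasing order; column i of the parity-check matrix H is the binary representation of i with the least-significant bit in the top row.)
Syndrome s = H · r^T (mod 2), r = 001000111011010:
  s[0] = (101010101010101)·(001000111011010) mod 2 = 0+0+1+0+0+0+1+0+1+0+1+0+0+0+0 mod 2 = 0
  s[1] = (011001100110011)·(001000111011010) mod 2 = 0+0+1+0+0+0+1+0+0+0+1+0+0+1+0 mod 2 = 0
  s[2] = (000111100001111)·(001000111011010) mod 2 = 0+0+0+0+0+0+1+0+0+0+0+1+0+1+0 mod 2 = 1
  s[3] = (000000011111111)·(001000111011010) mod 2 = 0+0+0+0+0+0+0+1+1+0+1+1+0+1+0 mod 2 = 1
Syndrome = 0011
Column i of H is the binary representation of i, so the syndrome is the binary index of the flipped bit.
Read s = 0011 with s[0] as LSB: 0·2^0 + 0·2^1 + 1·2^2 + 1·2^3 = 12.
Error is at bit position 12.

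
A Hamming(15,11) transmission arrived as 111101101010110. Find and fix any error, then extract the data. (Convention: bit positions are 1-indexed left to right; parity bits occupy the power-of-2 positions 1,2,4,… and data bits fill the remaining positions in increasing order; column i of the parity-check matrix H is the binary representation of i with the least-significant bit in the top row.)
Syndrome s = H · r^T (mod 2), r = 111101101010110:
  s[0] = (101010101010101)·(111101101010110) mod 2 = 1+0+1+0+0+0+1+0+1+0+1+0+1+0+0 mod 2 = 0
  s[1] = (011001100110011)·(111101101010110) mod 2 = 0+1+1+0+0+1+1+0+0+0+1+0+0+1+0 mod 2 = 0
  s[2] = (000111100001111)·(111101101010110) mod 2 = 0+0+0+1+0+1+1+0+0+0+0+0+1+1+0 mod 2 = 1
  s[3] = (000000011111111)·(111101101010110) mod 2 = 0+0+0+0+0+0+0+0+1+0+1+0+1+1+0 mod 2 = 0
Syndrome = 0010
Column 4 of H equals this syndrome → error at bit 4 (1-indexed).
Flip bit 4: 111101101010110 → 111001101010110
Extract data bits at positions {3,5,6,7,9,10,11,12,13,14,15}: 10111010110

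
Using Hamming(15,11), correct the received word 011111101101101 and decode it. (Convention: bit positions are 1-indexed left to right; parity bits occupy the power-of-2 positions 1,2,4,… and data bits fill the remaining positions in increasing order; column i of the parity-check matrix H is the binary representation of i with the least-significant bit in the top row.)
Syndrome s = H · r^T (mod 2), r = 011111101101101:
  s[0] = (101010101010101)·(011111101101101) mod 2 = 0+0+1+0+1+0+1+0+1+0+0+0+1+0+1 mod 2 = 0
  s[1] = (011001100110011)·(011111101101101) mod 2 = 0+1+1+0+0+1+1+0+0+1+0+0+0+0+1 mod 2 = 0
  s[2] = (000111100001111)·(011111101101101) mod 2 = 0+0+0+1+1+1+1+0+0+0+0+1+1+0+1 mod 2 = 1
  s[3] = (000000011111111)·(011111101101101) mod 2 = 0+0+0+0+0+0+0+0+1+1+0+1+1+0+1 mod 2 = 1
Syndrome = 0011
Column 12 of H equals this syndrome → error at bit 12 (1-indexed).
Flip bit 12: 011111101101101 → 011111101100101
Extract data bits at positions {3,5,6,7,9,10,11,12,13,14,15}: 11111100101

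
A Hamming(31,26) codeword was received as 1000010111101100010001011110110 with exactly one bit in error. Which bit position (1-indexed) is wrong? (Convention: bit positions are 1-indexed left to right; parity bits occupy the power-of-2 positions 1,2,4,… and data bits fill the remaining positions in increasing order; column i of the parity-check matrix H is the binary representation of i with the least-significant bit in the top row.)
Syndrome s = H · r^T (mod 2), r = 1000010111101100010001011110110:
  s[0] = (1010101010101010101010101010101)·(1000010111101100010001011110110) mod 2 = 1+0+0+0+0+0+0+0+1+0+1+0+1+0+0+0+0+0+0+0+0+0+0+0+1+0+1+0+1+0+0 mod 2 = 1
  s[1] = (0110011001100110011001100110011)·(1000010111101100010001011110110) mod 2 = 0+0+0+0+0+1+0+0+0+1+1+0+0+1+0+0+0+1+0+0+0+1+0+0+0+1+1+0+0+1+0 mod 2 = 1
  s[2] = (0001111000011110000111100001111)·(1000010111101100010001011110110) mod 2 = 0+0+0+0+0+1+0+0+0+0+0+0+1+1+0+0+0+0+0+0+0+1+0+0+0+0+0+0+1+1+0 mod 2 = 0
  s[3] = (0000000111111110000000011111111)·(1000010111101100010001011110110) mod 2 = 0+0+0+0+0+0+0+1+1+1+1+0+1+1+0+0+0+0+0+0+0+0+0+1+1+1+1+0+1+1+0 mod 2 = 0
  s[4] = (0000000000000001111111111111111)·(1000010111101100010001011110110) mod 2 = 0+0+0+0+0+0+0+0+0+0+0+0+0+0+0+0+0+1+0+0+0+1+0+1+1+1+1+0+1+1+0 mod 2 = 0
Syndrome = 11000
Column i of H is the binary representation of i, so the syndrome is the binary index of the flipped bit.
Read s = 11000 with s[0] as LSB: 1·2^0 + 1·2^1 + 0·2^2 + 0·2^3 + 0·2^4 = 3.
Error is at bit position 3.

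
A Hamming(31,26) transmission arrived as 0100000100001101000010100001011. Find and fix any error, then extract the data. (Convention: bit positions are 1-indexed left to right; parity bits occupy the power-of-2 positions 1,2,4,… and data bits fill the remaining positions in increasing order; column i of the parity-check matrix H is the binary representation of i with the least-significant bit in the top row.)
Syndrome s = H · r^T (mod 2), r = 0100000100001101000010100001011:
  s[0] = (1010101010101010101010101010101)·(0100000100001101000010100001011) mod 2 = 0+0+0+0+0+0+0+0+0+0+0+0+1+0+0+0+0+0+0+0+1+0+1+0+0+0+0+0+0+0+1 mod 2 = 0
  s[1] = (0110011001100110011001100110011)·(0100000100001101000010100001011) mod 2 = 0+1+0+0+0+0+0+0+0+0+0+0+0+1+0+0+0+0+0+0+0+0+1+0+0+0+0+0+0+1+1 mod 2 = 1
  s[2] = (0001111000011110000111100001111)·(0100000100001101000010100001011) mod 2 = 0+0+0+0+0+0+0+0+0+0+0+0+1+1+0+0+0+0+0+0+1+0+1+0+0+0+0+1+0+1+1 mod 2 = 1
  s[3] = (0000000111111110000000011111111)·(0100000100001101000010100001011) mod 2 = 0+0+0+0+0+0+0+1+0+0+0+0+1+1+0+0+0+0+0+0+0+0+0+0+0+0+0+1+0+1+1 mod 2 = 0
  s[4] = (0000000000000001111111111111111)·(0100000100001101000010100001011) mod 2 = 0+0+0+0+0+0+0+0+0+0+0+0+0+0+0+1+0+0+0+0+1+0+1+0+0+0+0+1+0+1+1 mod 2 = 0
Syndrome = 01100
Column 6 of H equals this syndrome → error at bit 6 (1-indexed).
Flip bit 6: 0100000100001101000010100001011 → 0100010100001101000010100001011
Extract data bits at positions {3,5,6,7,9,10,11,12,13,14,15,17,18,19,20,21,22,23,24,25,26,27,28,29,30,31}: 00100000110000010100001011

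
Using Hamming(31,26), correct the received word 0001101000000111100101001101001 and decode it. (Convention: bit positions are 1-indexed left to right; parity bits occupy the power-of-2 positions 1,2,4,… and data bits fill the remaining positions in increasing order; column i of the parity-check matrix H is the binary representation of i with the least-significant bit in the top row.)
Syndrome s = H · r^T (mod 2), r = 0001101000000111100101001101001:
  s[0] = (1010101010101010101010101010101)·(0001101000000111100101001101001) mod 2 = 0+0+0+0+1+0+1+0+0+0+0+0+0+0+1+0+1+0+0+0+0+0+0+0+1+0+0+0+0+0+1 mod 2 = 0
  s[1] = (0110011001100110011001100110011)·(0001101000000111100101001101001) mod 2 = 0+0+0+0+0+0+1+0+0+0+0+0+0+1+1+0+0+0+0+0+0+1+0+0+0+1+0+0+0+0+1 mod 2 = 0
  s[2] = (0001111000011110000111100001111)·(0001101000000111100101001101001) mod 2 = 0+0+0+1+1+0+1+0+0+0+0+0+0+1+1+0+0+0+0+1+0+1+0+0+0+0+0+1+0+0+1 mod 2 = 1
  s[3] = (0000000111111110000000011111111)·(0001101000000111100101001101001) mod 2 = 0+0+0+0+0+0+0+0+0+0+0+0+0+1+1+0+0+0+0+0+0+0+0+0+1+1+0+1+0+0+1 mod 2 = 0
  s[4] = (0000000000000001111111111111111)·(0001101000000111100101001101001) mod 2 = 0+0+0+0+0+0+0+0+0+0+0+0+0+0+0+1+1+0+0+1+0+1+0+0+1+1+0+1+0+0+1 mod 2 = 0
Syndrome = 00100
Column 4 of H equals this syndrome → error at bit 4 (1-indexed).
Flip bit 4: 0001101000000111100101001101001 → 0000101000000111100101001101001
Extract data bits at positions {3,5,6,7,9,10,11,12,13,14,15,17,18,19,20,21,22,23,24,25,26,27,28,29,30,31}: 01010000011100101001101001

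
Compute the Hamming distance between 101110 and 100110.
XOR = 001000, count of 1s = 1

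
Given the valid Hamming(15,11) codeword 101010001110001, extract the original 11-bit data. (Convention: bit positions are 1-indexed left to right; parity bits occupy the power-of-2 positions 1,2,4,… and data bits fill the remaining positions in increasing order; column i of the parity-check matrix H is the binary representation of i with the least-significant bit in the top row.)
Parity bits occupy power-of-2 positions; data bits are at positions {3,5,6,7,9,10,11,12,13,14,15} (1-indexed).
Extract: c[3]=1 c[5]=1 c[6]=0 c[7]=0 c[9]=1 c[10]=1 c[11]=1 c[12]=0 c[13]=0 c[14]=0 c[15]=1
Data = 11001110001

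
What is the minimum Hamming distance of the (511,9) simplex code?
d_min = 256 (every nonzero codeword of the simplex code S_9 has weight 2^(r−1) = 256).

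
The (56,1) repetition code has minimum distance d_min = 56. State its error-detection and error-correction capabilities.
Detection only: up to d_min − 1 = 55 errors.
Correction: up to ⌊(d_min − 1)/2⌋ = ⌊55/2⌋ = 27 errors.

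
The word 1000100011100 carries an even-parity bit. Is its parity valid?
Sum of all bits: 1+0+0+0+1+0+0+0+1+1+1+0+0 = 5; 5 mod 2 = 1. Result is 1 → parity error detected.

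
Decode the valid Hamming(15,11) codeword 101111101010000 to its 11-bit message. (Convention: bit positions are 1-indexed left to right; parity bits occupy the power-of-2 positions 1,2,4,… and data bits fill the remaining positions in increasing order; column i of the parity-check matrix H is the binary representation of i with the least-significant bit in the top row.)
Parity bits occupy power-of-2 positions; data bits are at positions {3,5,6,7,9,10,11,12,13,14,15} (1-indexed).
Extract: c[3]=1 c[5]=1 c[6]=1 c[7]=1 c[9]=1 c[10]=0 c[11]=1 c[12]=0 c[13]=0 c[14]=0 c[15]=0
Data = 11111010000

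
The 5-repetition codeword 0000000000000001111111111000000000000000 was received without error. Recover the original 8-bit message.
Split into 5-bit blocks: 00000 00000 00000 11111 11111 00000 00000 00000
Data = 00011000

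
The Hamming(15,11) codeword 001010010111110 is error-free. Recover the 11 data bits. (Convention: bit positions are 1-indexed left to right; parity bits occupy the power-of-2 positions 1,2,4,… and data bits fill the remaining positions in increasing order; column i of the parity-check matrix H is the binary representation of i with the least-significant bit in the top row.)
Parity bits occupy power-of-2 positions; data bits are at positions {3,5,6,7,9,10,11,12,13,14,15} (1-indexed).
Extract: c[3]=1 c[5]=1 c[6]=0 c[7]=0 c[9]=0 c[10]=1 c[11]=1 c[12]=1 c[13]=1 c[14]=1 c[15]=0
Data = 11000111110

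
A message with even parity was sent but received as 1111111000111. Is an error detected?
Sum of received bits: 1+1+1+1+1+1+1+0+0+0+1+1+1 = 10; 10 mod 2 = 0. Result is 0 → no error detected.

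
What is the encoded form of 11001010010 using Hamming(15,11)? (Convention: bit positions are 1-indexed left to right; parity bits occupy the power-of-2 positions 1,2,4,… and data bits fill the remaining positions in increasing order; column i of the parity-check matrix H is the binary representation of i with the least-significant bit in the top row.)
Codeword c = d · G (mod 2), d = 11001010010:
  c[0] = d·G[:,0] = (11001010010)·(11011010101) mod 2 = 1+1+0+0+1+0+1+0+0+0+0 mod 2 = 0
  c[1] = d·G[:,1] = (11001010010)·(10110110011) mod 2 = 1+0+0+0+0+0+1+0+0+1+0 mod 2 = 1
  c[2] = d·G[:,2] = (11001010010)·(10000000000) mod 2 = 1+0+0+0+0+0+0+0+0+0+0 mod 2 = 1
  c[3] = d·G[:,3] = (11001010010)·(01110001111) mod 2 = 0+1+0+0+0+0+0+0+0+1+0 mod 2 = 0
  c[4] = d·G[:,4] = (11001010010)·(01000000000) mod 2 = 0+1+0+0+0+0+0+0+0+0+0 mod 2 = 1
  c[5] = d·G[:,5] = (11001010010)·(00100000000) mod 2 = 0+0+0+0+0+0+0+0+0+0+0 mod 2 = 0
  c[6] = d·G[:,6] = (11001010010)·(00010000000) mod 2 = 0+0+0+0+0+0+0+0+0+0+0 mod 2 = 0
  c[7] = d·G[:,7] = (11001010010)·(00001111111) mod 2 = 0+0+0+0+1+0+1+0+0+1+0 mod 2 = 1
  c[8] = d·G[:,8] = (11001010010)·(00001000000) mod 2 = 0+0+0+0+1+0+0+0+0+0+0 mod 2 = 1
  c[9] = d·G[:,9] = (11001010010)·(00000100000) mod 2 = 0+0+0+0+0+0+0+0+0+0+0 mod 2 = 0
  c[10] = d·G[:,10] = (11001010010)·(00000010000) mod 2 = 0+0+0+0+0+0+1+0+0+0+0 mod 2 = 1
  c[11] = d·G[:,11] = (11001010010)·(00000001000) mod 2 = 0+0+0+0+0+0+0+0+0+0+0 mod 2 = 0
  c[12] = d·G[:,12] = (11001010010)·(00000000100) mod 2 = 0+0+0+0+0+0+0+0+0+0+0 mod 2 = 0
  c[13] = d·G[:,13] = (11001010010)·(00000000010) mod 2 = 0+0+0+0+0+0+0+0+0+1+0 mod 2 = 1
  c[14] = d·G[:,14] = (11001010010)·(00000000001) mod 2 = 0+0+0+0+0+0+0+0+0+0+0 mod 2 = 0
Codeword = 011010011010010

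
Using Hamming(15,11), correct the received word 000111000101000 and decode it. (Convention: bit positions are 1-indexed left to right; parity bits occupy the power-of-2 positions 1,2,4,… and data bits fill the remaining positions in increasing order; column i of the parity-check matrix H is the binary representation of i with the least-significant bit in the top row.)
Syndrome s = H · r^T (mod 2), r = 000111000101000:
  s[0] = (101010101010101)·(000111000101000) mod 2 = 0+0+0+0+1+0+0+0+0+0+0+0+0+0+0 mod 2 = 1
  s[1] = (011001100110011)·(000111000101000) mod 2 = 0+0+0+0+0+1+0+0+0+1+0+0+0+0+0 mod 2 = 0
  s[2] = (000111100001111)·(000111000101000) mod 2 = 0+0+0+1+1+1+0+0+0+0+0+1+0+0+0 mod 2 = 0
  s[3] = (000000011111111)·(000111000101000) mod 2 = 0+0+0+0+0+0+0+0+0+1+0+1+0+0+0 mod 2 = 0
Syndrome = 1000
Column 1 of H equals this syndrome → error at bit 1 (1-indexed).
Flip bit 1: 000111000101000 → 100111000101000
Extract data bits at positions {3,5,6,7,9,10,11,12,13,14,15}: 01100101000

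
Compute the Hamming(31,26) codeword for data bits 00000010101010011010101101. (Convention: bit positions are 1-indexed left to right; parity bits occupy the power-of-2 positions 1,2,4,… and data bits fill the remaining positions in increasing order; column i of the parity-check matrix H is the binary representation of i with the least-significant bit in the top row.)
Codeword c = d · G (mod 2), d = 00000010101010011010101101:
  c[0] = d·G[:,0] = (00000010101010011010101101)·(11011010101101010101010101) mod 2 = 0+0+0+0+0+0+1+0+1+0+1+0+0+0+0+1+0+0+0+0+0+0+0+1+0+1 mod 2 = 0
  c[1] = d·G[:,1] = (00000010101010011010101101)·(10110110011011001100110011) mod 2 = 0+0+0+0+0+0+1+0+0+0+1+0+1+0+0+0+1+0+0+0+1+0+0+0+0+1 mod 2 = 0
  c[2] = d·G[:,2] = (00000010101010011010101101)·(10000000000000000000000000) mod 2 = 0+0+0+0+0+0+0+0+0+0+0+0+0+0+0+0+0+0+0+0+0+0+0+0+0+0 mod 2 = 0
  c[3] = d·G[:,3] = (00000010101010011010101101)·(01110001111000111100001111) mod 2 = 0+0+0+0+0+0+0+0+1+0+1+0+0+0+0+1+1+0+0+0+0+0+1+1+0+1 mod 2 = 1
  c[4] = d·G[:,4] = (00000010101010011010101101)·(01000000000000000000000000) mod 2 = 0+0+0+0+0+0+0+0+0+0+0+0+0+0+0+0+0+0+0+0+0+0+0+0+0+0 mod 2 = 0
  c[5] = d·G[:,5] = (00000010101010011010101101)·(00100000000000000000000000) mod 2 = 0+0+0+0+0+0+0+0+0+0+0+0+0+0+0+0+0+0+0+0+0+0+0+0+0+0 mod 2 = 0
  c[6] = d·G[:,6] = (00000010101010011010101101)·(00010000000000000000000000) mod 2 = 0+0+0+0+0+0+0+0+0+0+0+0+0+0+0+0+0+0+0+0+0+0+0+0+0+0 mod 2 = 0
  c[7] = d·G[:,7] = (00000010101010011010101101)·(00001111111000000011111111) mod 2 = 0+0+0+0+0+0+1+0+1+0+1+0+0+0+0+0+0+0+1+0+1+0+1+1+0+1 mod 2 = 0
  c[8] = d·G[:,8] = (00000010101010011010101101)·(00001000000000000000000000) mod 2 = 0+0+0+0+0+0+0+0+0+0+0+0+0+0+0+0+0+0+0+0+0+0+0+0+0+0 mod 2 = 0
  c[9] = d·G[:,9] = (00000010101010011010101101)·(00000100000000000000000000) mod 2 = 0+0+0+0+0+0+0+0+0+0+0+0+0+0+0+0+0+0+0+0+0+0+0+0+0+0 mod 2 = 0
  c[10] = d·G[:,10] = (00000010101010011010101101)·(00000010000000000000000000) mod 2 = 0+0+0+0+0+0+1+0+0+0+0+0+0+0+0+0+0+0+0+0+0+0+0+0+0+0 mod 2 = 1
  c[11] = d·G[:,11] = (00000010101010011010101101)·(00000001000000000000000000) mod 2 = 0+0+0+0+0+0+0+0+0+0+0+0+0+0+0+0+0+0+0+0+0+0+0+0+0+0 mod 2 = 0
  c[12] = d·G[:,12] = (00000010101010011010101101)·(00000000100000000000000000) mod 2 = 0+0+0+0+0+0+0+0+1+0+0+0+0+0+0+0+0+0+0+0+0+0+0+0+0+0 mod 2 = 1
  c[13] = d·G[:,13] = (00000010101010011010101101)·(00000000010000000000000000) mod 2 = 0+0+0+0+0+0+0+0+0+0+0+0+0+0+0+0+0+0+0+0+0+0+0+0+0+0 mod 2 = 0
  c[14] = d·G[:,14] = (00000010101010011010101101)·(00000000001000000000000000) mod 2 = 0+0+0+0+0+0+0+0+0+0+1+0+0+0+0+0+0+0+0+0+0+0+0+0+0+0 mod 2 = 1
  c[15] = d·G[:,15] = (00000010101010011010101101)·(00000000000111111111111111) mod 2 = 0+0+0+0+0+0+0+0+0+0+0+0+1+0+0+1+1+0+1+0+1+0+1+1+0+1 mod 2 = 0
  c[16] = d·G[:,16] = (00000010101010011010101101)·(00000000000100000000000000) mod 2 = 0+0+0+0+0+0+0+0+0+0+0+0+0+0+0+0+0+0+0+0+0+0+0+0+0+0 mod 2 = 0
  c[17] = d·G[:,17] = (00000010101010011010101101)·(00000000000010000000000000) mod 2 = 0+0+0+0+0+0+0+0+0+0+0+0+1+0+0+0+0+0+0+0+0+0+0+0+0+0 mod 2 = 1
  c[18] = d·G[:,18] = (00000010101010011010101101)·(00000000000001000000000000) mod 2 = 0+0+0+0+0+0+0+0+0+0+0+0+0+0+0+0+0+0+0+0+0+0+0+0+0+0 mod 2 = 0
  c[19] = d·G[:,19] = (00000010101010011010101101)·(00000000000000100000000000) mod 2 = 0+0+0+0+0+0+0+0+0+0+0+0+0+0+0+0+0+0+0+0+0+0+0+0+0+0 mod 2 = 0
  c[20] = d·G[:,20] = (00000010101010011010101101)·(00000000000000010000000000) mod 2 = 0+0+0+0+0+0+0+0+0+0+0+0+0+0+0+1+0+0+0+0+0+0+0+0+0+0 mod 2 = 1
  c[21] = d·G[:,21] = (00000010101010011010101101)·(00000000000000001000000000) mod 2 = 0+0+0+0+0+0+0+0+0+0+0+0+0+0+0+0+1+0+0+0+0+0+0+0+0+0 mod 2 = 1
  c[22] = d·G[:,22] = (00000010101010011010101101)·(00000000000000000100000000) mod 2 = 0+0+0+0+0+0+0+0+0+0+0+0+0+0+0+0+0+0+0+0+0+0+0+0+0+0 mod 2 = 0
  c[23] = d·G[:,23] = (00000010101010011010101101)·(00000000000000000010000000) mod 2 = 0+0+0+0+0+0+0+0+0+0+0+0+0+0+0+0+0+0+1+0+0+0+0+0+0+0 mod 2 = 1
  c[24] = d·G[:,24] = (00000010101010011010101101)·(00000000000000000001000000) mod 2 = 0+0+0+0+0+0+0+0+0+0+0+0+0+0+0+0+0+0+0+0+0+0+0+0+0+0 mod 2 = 0
  c[25] = d·G[:,25] = (00000010101010011010101101)·(00000000000000000000100000) mod 2 = 0+0+0+0+0+0+0+0+0+0+0+0+0+0+0+0+0+0+0+0+1+0+0+0+0+0 mod 2 = 1
  c[26] = d·G[:,26] = (00000010101010011010101101)·(00000000000000000000010000) mod 2 = 0+0+0+0+0+0+0+0+0+0+0+0+0+0+0+0+0+0+0+0+0+0+0+0+0+0 mod 2 = 0
  c[27] = d·G[:,27] = (00000010101010011010101101)·(00000000000000000000001000) mod 2 = 0+0+0+0+0+0+0+0+0+0+0+0+0+0+0+0+0+0+0+0+0+0+1+0+0+0 mod 2 = 1
  c[28] = d·G[:,28] = (00000010101010011010101101)·(00000000000000000000000100) mod 2 = 0+0+0+0+0+0+0+0+0+0+0+0+0+0+0+0+0+0+0+0+0+0+0+1+0+0 mod 2 = 1
  c[29] = d·G[:,29] = (00000010101010011010101101)·(00000000000000000000000010) mod 2 = 0+0+0+0+0+0+0+0+0+0+0+0+0+0+0+0+0+0+0+0+0+0+0+0+0+0 mod 2 = 0
  c[30] = d·G[:,30] = (00000010101010011010101101)·(00000000000000000000000001) mod 2 = 0+0+0+0+0+0+0+0+0+0+0+0+0+0+0+0+0+0+0+0+0+0+0+0+0+1 mod 2 = 1
Codeword = 0001000000101010010011010101101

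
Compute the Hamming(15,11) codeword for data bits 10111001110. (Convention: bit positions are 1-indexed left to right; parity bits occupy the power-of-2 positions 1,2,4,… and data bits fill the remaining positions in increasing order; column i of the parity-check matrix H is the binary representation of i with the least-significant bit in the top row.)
Codeword c = d · G (mod 2), d = 10111001110:
  c[0] = d·G[:,0] = (10111001110)·(11011010101) mod 2 = 1+0+0+1+1+0+0+0+1+0+0 mod 2 = 0
  c[1] = d·G[:,1] = (10111001110)·(10110110011) mod 2 = 1+0+1+1+0+0+0+0+0+1+0 mod 2 = 0
  c[2] = d·G[:,2] = (10111001110)·(10000000000) mod 2 = 1+0+0+0+0+0+0+0+0+0+0 mod 2 = 1
  c[3] = d·G[:,3] = (10111001110)·(01110001111) mod 2 = 0+0+1+1+0+0+0+1+1+1+0 mod 2 = 1
  c[4] = d·G[:,4] = (10111001110)·(01000000000) mod 2 = 0+0+0+0+0+0+0+0+0+0+0 mod 2 = 0
  c[5] = d·G[:,5] = (10111001110)·(00100000000) mod 2 = 0+0+1+0+0+0+0+0+0+0+0 mod 2 = 1
  c[6] = d·G[:,6] = (10111001110)·(00010000000) mod 2 = 0+0+0+1+0+0+0+0+0+0+0 mod 2 = 1
  c[7] = d·G[:,7] = (10111001110)·(00001111111) mod 2 = 0+0+0+0+1+0+0+1+1+1+0 mod 2 = 0
  c[8] = d·G[:,8] = (10111001110)·(00001000000) mod 2 = 0+0+0+0+1+0+0+0+0+0+0 mod 2 = 1
  c[9] = d·G[:,9] = (10111001110)·(00000100000) mod 2 = 0+0+0+0+0+0+0+0+0+0+0 mod 2 = 0
  c[10] = d·G[:,10] = (10111001110)·(00000010000) mod 2 = 0+0+0+0+0+0+0+0+0+0+0 mod 2 = 0
  c[11] = d·G[:,11] = (10111001110)·(00000001000) mod 2 = 0+0+0+0+0+0+0+1+0+0+0 mod 2 = 1
  c[12] = d·G[:,12] = (10111001110)·(00000000100) mod 2 = 0+0+0+0+0+0+0+0+1+0+0 mod 2 = 1
  c[13] = d·G[:,13] = (10111001110)·(00000000010) mod 2 = 0+0+0+0+0+0+0+0+0+1+0 mod 2 = 1
  c[14] = d·G[:,14] = (10111001110)·(00000000001) mod 2 = 0+0+0+0+0+0+0+0+0+0+0 mod 2 = 0
Codeword = 001101101001110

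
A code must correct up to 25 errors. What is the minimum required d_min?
Correcting t errors requires d_min ≥ 2t + 1 = 2·25 + 1 = 51.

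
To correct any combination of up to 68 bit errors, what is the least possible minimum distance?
Correcting t errors requires d_min ≥ 2t + 1 = 2·68 + 1 = 137.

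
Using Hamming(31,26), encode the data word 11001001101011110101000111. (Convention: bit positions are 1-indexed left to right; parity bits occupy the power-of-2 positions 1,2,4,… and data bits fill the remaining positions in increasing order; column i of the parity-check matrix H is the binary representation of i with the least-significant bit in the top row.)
Codeword c = d · G (mod 2), d = 11001001101011110101000111:
  c[0] = d·G[:,0] = (11001001101011110101000111)·(11011010101101010101010101) mod 2 = 1+1+0+0+1+0+0+0+1+0+1+0+0+1+0+1+0+1+0+1+0+0+0+1+0+1 mod 2 = 1
  c[1] = d·G[:,1] = (11001001101011110101000111)·(10110110011011001100110011) mod 2 = 1+0+0+0+0+0+0+0+0+0+1+0+1+1+0+0+0+1+0+0+0+0+0+0+1+1 mod 2 = 1
  c[2] = d·G[:,2] = (11001001101011110101000111)·(10000000000000000000000000) mod 2 = 1+0+0+0+0+0+0+0+0+0+0+0+0+0+0+0+0+0+0+0+0+0+0+0+0+0 mod 2 = 1
  c[3] = d·G[:,3] = (11001001101011110101000111)·(01110001111000111100001111) mod 2 = 0+1+0+0+0+0+0+1+1+0+1+0+0+0+1+1+0+1+0+0+0+0+0+1+1+1 mod 2 = 0
  c[4] = d·G[:,4] = (11001001101011110101000111)·(01000000000000000000000000) mod 2 = 0+1+0+0+0+0+0+0+0+0+0+0+0+0+0+0+0+0+0+0+0+0+0+0+0+0 mod 2 = 1
  c[5] = d·G[:,5] = (11001001101011110101000111)·(00100000000000000000000000) mod 2 = 0+0+0+0+0+0+0+0+0+0+0+0+0+0+0+0+0+0+0+0+0+0+0+0+0+0 mod 2 = 0
  c[6] = d·G[:,6] = (11001001101011110101000111)·(00010000000000000000000000) mod 2 = 0+0+0+0+0+0+0+0+0+0+0+0+0+0+0+0+0+0+0+0+0+0+0+0+0+0 mod 2 = 0
  c[7] = d·G[:,7] = (11001001101011110101000111)·(00001111111000000011111111) mod 2 = 0+0+0+0+1+0+0+1+1+0+1+0+0+0+0+0+0+0+0+1+0+0+0+1+1+1 mod 2 = 0
  c[8] = d·G[:,8] = (11001001101011110101000111)·(00001000000000000000000000) mod 2 = 0+0+0+0+1+0+0+0+0+0+0+0+0+0+0+0+0+0+0+0+0+0+0+0+0+0 mod 2 = 1
  c[9] = d·G[:,9] = (11001001101011110101000111)·(00000100000000000000000000) mod 2 = 0+0+0+0+0+0+0+0+0+0+0+0+0+0+0+0+0+0+0+0+0+0+0+0+0+0 mod 2 = 0
  c[10] = d·G[:,10] = (11001001101011110101000111)·(00000010000000000000000000) mod 2 = 0+0+0+0+0+0+0+0+0+0+0+0+0+0+0+0+0+0+0+0+0+0+0+0+0+0 mod 2 = 0
  c[11] = d·G[:,11] = (11001001101011110101000111)·(00000001000000000000000000) mod 2 = 0+0+0+0+0+0+0+1+0+0+0+0+0+0+0+0+0+0+0+0+0+0+0+0+0+0 mod 2 = 1
  c[12] = d·G[:,12] = (11001001101011110101000111)·(00000000100000000000000000) mod 2 = 0+0+0+0+0+0+0+0+1+0+0+0+0+0+0+0+0+0+0+0+0+0+0+0+0+0 mod 2 = 1
  c[13] = d·G[:,13] = (11001001101011110101000111)·(00000000010000000000000000) mod 2 = 0+0+0+0+0+0+0+0+0+0+0+0+0+0+0+0+0+0+0+0+0+0+0+0+0+0 mod 2 = 0
  c[14] = d·G[:,14] = (11001001101011110101000111)·(00000000001000000000000000) mod 2 = 0+0+0+0+0+0+0+0+0+0+1+0+0+0+0+0+0+0+0+0+0+0+0+0+0+0 mod 2 = 1
  c[15] = d·G[:,15] = (11001001101011110101000111)·(00000000000111111111111111) mod 2 = 0+0+0+0+0+0+0+0+0+0+0+0+1+1+1+1+0+1+0+1+0+0+0+1+1+1 mod 2 = 1
  c[16] = d·G[:,16] = (11001001101011110101000111)·(00000000000100000000000000) mod 2 = 0+0+0+0+0+0+0+0+0+0+0+0+0+0+0+0+0+0+0+0+0+0+0+0+0+0 mod 2 = 0
  c[17] = d·G[:,17] = (11001001101011110101000111)·(00000000000010000000000000) mod 2 = 0+0+0+0+0+0+0+0+0+0+0+0+1+0+0+0+0+0+0+0+0+0+0+0+0+0 mod 2 = 1
  c[18] = d·G[:,18] = (11001001101011110101000111)·(00000000000001000000000000) mod 2 = 0+0+0+0+0+0+0+0+0+0+0+0+0+1+0+0+0+0+0+0+0+0+0+0+0+0 mod 2 = 1
  c[19] = d·G[:,19] = (11001001101011110101000111)·(00000000000000100000000000) mod 2 = 0+0+0+0+0+0+0+0+0+0+0+0+0+0+1+0+0+0+0+0+0+0+0+0+0+0 mod 2 = 1
  c[20] = d·G[:,20] = (11001001101011110101000111)·(00000000000000010000000000) mod 2 = 0+0+0+0+0+0+0+0+0+0+0+0+0+0+0+1+0+0+0+0+0+0+0+0+0+0 mod 2 = 1
  c[21] = d·G[:,21] = (11001001101011110101000111)·(00000000000000001000000000) mod 2 = 0+0+0+0+0+0+0+0+0+0+0+0+0+0+0+0+0+0+0+0+0+0+0+0+0+0 mod 2 = 0
  c[22] = d·G[:,22] = (11001001101011110101000111)·(00000000000000000100000000) mod 2 = 0+0+0+0+0+0+0+0+0+0+0+0+0+0+0+0+0+1+0+0+0+0+0+0+0+0 mod 2 = 1
  c[23] = d·G[:,23] = (11001001101011110101000111)·(00000000000000000010000000) mod 2 = 0+0+0+0+0+0+0+0+0+0+0+0+0+0+0+0+0+0+0+0+0+0+0+0+0+0 mod 2 = 0
  c[24] = d·G[:,24] = (11001001101011110101000111)·(00000000000000000001000000) mod 2 = 0+0+0+0+0+0+0+0+0+0+0+0+0+0+0+0+0+0+0+1+0+0+0+0+0+0 mod 2 = 1
  c[25] = d·G[:,25] = (11001001101011110101000111)·(00000000000000000000100000) mod 2 = 0+0+0+0+0+0+0+0+0+0+0+0+0+0+0+0+0+0+0+0+0+0+0+0+0+0 mod 2 = 0
  c[26] = d·G[:,26] = (11001001101011110101000111)·(00000000000000000000010000) mod 2 = 0+0+0+0+0+0+0+0+0+0+0+0+0+0+0+0+0+0+0+0+0+0+0+0+0+0 mod 2 = 0
  c[27] = d·G[:,27] = (11001001101011110101000111)·(00000000000000000000001000) mod 2 = 0+0+0+0+0+0+0+0+0+0+0+0+0+0+0+0+0+0+0+0+0+0+0+0+0+0 mod 2 = 0
  c[28] = d·G[:,28] = (11001001101011110101000111)·(00000000000000000000000100) mod 2 = 0+0+0+0+0+0+0+0+0+0+0+0+0+0+0+0+0+0+0+0+0+0+0+1+0+0 mod 2 = 1
  c[29] = d·G[:,29] = (11001001101011110101000111)·(00000000000000000000000010) mod 2 = 0+0+0+0+0+0+0+0+0+0+0+0+0+0+0+0+0+0+0+0+0+0+0+0+1+0 mod 2 = 1
  c[30] = d·G[:,30] = (11001001101011110101000111)·(00000000000000000000000001) mod 2 = 0+0+0+0+0+0+0+0+0+0+0+0+0+0+0+0+0+0+0+0+0+0+0+0+0+1 mod 2 = 1
Codeword = 1110100010011011011110101000111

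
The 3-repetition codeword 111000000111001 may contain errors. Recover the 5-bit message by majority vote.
Split into 3-bit blocks and majority-vote each:
  block 1 = 111: 3 ones, 0 zeros → 1
  block 2 = 000: 0 ones, 3 zeros → 0
  block 3 = 000: 0 ones, 3 zeros → 0
  block 4 = 111: 3 ones, 0 zeros → 1
  block 5 = 001: 1 ones, 2 zeros → 0
Decoded = 10010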